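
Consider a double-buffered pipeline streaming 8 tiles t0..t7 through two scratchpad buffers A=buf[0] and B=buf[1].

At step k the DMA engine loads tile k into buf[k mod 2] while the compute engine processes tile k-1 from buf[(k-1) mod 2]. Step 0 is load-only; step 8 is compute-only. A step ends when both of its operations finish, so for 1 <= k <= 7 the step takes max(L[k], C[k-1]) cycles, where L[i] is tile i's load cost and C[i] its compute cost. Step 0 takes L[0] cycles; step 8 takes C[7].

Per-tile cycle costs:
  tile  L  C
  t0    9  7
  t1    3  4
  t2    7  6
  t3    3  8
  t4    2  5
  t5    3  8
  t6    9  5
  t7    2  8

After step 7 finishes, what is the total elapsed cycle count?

end_cycle[7] = 56

[0] DMA t0→A (9c) ∥ CU idle ⇒ 9c, clock 9
[1] DMA t1→B (3c) ∥ CU A:t0 (7c) ⇒ 7c, clock 16
[2] DMA t2→A (7c) ∥ CU B:t1 (4c) ⇒ 7c, clock 23
[3] DMA t3→B (3c) ∥ CU A:t2 (6c) ⇒ 6c, clock 29
[4] DMA t4→A (2c) ∥ CU B:t3 (8c) ⇒ 8c, clock 37
[5] DMA t5→B (3c) ∥ CU A:t4 (5c) ⇒ 5c, clock 42
[6] DMA t6→A (9c) ∥ CU B:t5 (8c) ⇒ 9c, clock 51
[7] DMA t7→B (2c) ∥ CU A:t6 (5c) ⇒ 5c, clock 56
[8] DMA idle ∥ CU B:t7 (8c) ⇒ 8c, clock 64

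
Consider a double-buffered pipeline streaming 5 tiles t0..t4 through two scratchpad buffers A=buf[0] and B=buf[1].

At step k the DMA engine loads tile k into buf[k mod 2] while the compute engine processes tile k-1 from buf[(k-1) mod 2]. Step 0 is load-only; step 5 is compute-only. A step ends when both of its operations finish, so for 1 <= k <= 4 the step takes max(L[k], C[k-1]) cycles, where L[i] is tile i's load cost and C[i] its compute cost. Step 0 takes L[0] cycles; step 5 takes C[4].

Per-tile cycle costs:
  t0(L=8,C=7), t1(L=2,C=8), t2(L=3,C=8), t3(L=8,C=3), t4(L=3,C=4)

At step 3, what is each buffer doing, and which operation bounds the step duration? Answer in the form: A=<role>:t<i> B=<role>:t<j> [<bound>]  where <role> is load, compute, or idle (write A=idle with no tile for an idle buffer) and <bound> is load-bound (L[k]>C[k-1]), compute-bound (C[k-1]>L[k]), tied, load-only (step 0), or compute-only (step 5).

[0] DMA t0→A (8c) ∥ CU idle ⇒ 8c, clock 8
[1] DMA t1→B (2c) ∥ CU A:t0 (7c) ⇒ 7c, clock 15
[2] DMA t2→A (3c) ∥ CU B:t1 (8c) ⇒ 8c, clock 23
[3] DMA t3→B (8c) ∥ CU A:t2 (8c) ⇒ 8c, clock 31
[4] DMA t4→A (3c) ∥ CU B:t3 (3c) ⇒ 3c, clock 34
[5] DMA idle ∥ CU A:t4 (4c) ⇒ 4c, clock 38

step 3: A=compute:t2 B=load:t3 [tied]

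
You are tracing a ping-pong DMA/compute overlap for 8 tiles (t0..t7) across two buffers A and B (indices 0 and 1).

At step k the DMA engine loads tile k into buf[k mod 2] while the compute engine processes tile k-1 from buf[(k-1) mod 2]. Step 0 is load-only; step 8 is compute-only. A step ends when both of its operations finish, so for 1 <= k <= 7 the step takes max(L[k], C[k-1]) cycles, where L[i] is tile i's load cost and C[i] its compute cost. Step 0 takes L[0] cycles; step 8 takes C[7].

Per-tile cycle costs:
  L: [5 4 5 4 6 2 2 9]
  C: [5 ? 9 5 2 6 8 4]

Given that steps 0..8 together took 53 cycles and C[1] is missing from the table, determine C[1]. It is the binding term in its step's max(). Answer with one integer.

step 0 = dur = L[0]=5 = 5
step 1 = dur = max(L[1]=4, C[0]=5) = 5
step 2 = dur = max(L[2]=5, C[1]=?) = C[1]  (unknown; binding)
step 3 = dur = max(L[3]=4, C[2]=9) = 9
step 4 = dur = max(L[4]=6, C[3]=5) = 6
step 5 = dur = max(L[5]=2, C[4]=2) = 2
step 6 = dur = max(L[6]=2, C[5]=6) = 6
step 7 = dur = max(L[7]=9, C[6]=8) = 9
step 8 = dur = C[7]=4 = 4
sum of known step durations = 46
dur[2] = total - known = 53 - 46 = 7
C[1] is the binding max in step 2, so C[1] = dur[2] = 7

C[1] = 7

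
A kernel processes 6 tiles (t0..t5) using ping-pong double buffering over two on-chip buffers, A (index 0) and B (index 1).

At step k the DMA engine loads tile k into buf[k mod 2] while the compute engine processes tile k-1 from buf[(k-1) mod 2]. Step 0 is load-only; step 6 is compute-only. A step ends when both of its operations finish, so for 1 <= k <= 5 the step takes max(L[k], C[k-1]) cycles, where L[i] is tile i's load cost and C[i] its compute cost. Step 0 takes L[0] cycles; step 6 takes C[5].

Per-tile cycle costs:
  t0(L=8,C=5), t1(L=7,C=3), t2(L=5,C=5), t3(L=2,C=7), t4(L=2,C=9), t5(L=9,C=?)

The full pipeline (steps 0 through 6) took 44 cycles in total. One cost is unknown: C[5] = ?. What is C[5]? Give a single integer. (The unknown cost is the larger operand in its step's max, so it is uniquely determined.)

step 0 | dur = L[0]=8 = 8
step 1 | dur = max(L[1]=7, C[0]=5) = 7
step 2 | dur = max(L[2]=5, C[1]=3) = 5
step 3 | dur = max(L[3]=2, C[2]=5) = 5
step 4 | dur = max(L[4]=2, C[3]=7) = 7
step 5 | dur = max(L[5]=9, C[4]=9) = 9
step 6 | dur = C[5]=? = C[5]  (unknown; binding)
sum of known step durations = 41
dur[6] = total - known = 44 - 41 = 3
C[5] is the binding max in step 6, so C[5] = dur[6] = 3

C[5] = 3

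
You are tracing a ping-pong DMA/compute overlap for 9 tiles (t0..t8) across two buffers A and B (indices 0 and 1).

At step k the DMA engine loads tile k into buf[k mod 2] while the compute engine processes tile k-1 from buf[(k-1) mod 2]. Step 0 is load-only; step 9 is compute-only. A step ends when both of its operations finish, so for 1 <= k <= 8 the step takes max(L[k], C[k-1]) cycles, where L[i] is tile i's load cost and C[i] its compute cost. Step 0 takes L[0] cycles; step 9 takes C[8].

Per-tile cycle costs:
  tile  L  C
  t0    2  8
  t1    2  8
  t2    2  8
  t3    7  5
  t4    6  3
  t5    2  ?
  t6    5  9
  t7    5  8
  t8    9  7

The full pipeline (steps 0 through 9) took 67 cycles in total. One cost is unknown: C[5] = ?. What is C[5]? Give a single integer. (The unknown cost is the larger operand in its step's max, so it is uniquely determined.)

step 0: dur = L[0]=2 = 2
step 1: dur = max(L[1]=2, C[0]=8) = 8
step 2: dur = max(L[2]=2, C[1]=8) = 8
step 3: dur = max(L[3]=7, C[2]=8) = 8
step 4: dur = max(L[4]=6, C[3]=5) = 6
step 5: dur = max(L[5]=2, C[4]=3) = 3
step 6: dur = max(L[6]=5, C[5]=?) = C[5]  (unknown; binding)
step 7: dur = max(L[7]=5, C[6]=9) = 9
step 8: dur = max(L[8]=9, C[7]=8) = 9
step 9: dur = C[8]=7 = 7
sum of known step durations = 60
dur[6] = total - known = 67 - 60 = 7
C[5] is the binding max in step 6, so C[5] = dur[6] = 7

C[5] = 7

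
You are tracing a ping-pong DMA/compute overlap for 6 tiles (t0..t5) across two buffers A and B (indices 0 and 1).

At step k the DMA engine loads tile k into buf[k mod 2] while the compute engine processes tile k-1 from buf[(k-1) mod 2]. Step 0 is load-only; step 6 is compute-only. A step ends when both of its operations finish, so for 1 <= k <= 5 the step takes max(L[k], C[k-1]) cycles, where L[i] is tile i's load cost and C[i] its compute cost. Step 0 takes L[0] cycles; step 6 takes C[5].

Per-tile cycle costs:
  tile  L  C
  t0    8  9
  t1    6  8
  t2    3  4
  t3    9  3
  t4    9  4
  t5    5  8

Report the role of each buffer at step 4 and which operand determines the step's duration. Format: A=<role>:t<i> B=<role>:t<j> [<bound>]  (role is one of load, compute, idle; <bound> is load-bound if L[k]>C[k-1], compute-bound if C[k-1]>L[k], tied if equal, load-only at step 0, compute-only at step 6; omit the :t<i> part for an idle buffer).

[0] DMA t0→A (8c) ∥ CU idle ⇒ 8c, clock 8
[1] DMA t1→B (6c) ∥ CU A:t0 (9c) ⇒ 9c, clock 17
[2] DMA t2→A (3c) ∥ CU B:t1 (8c) ⇒ 8c, clock 25
[3] DMA t3→B (9c) ∥ CU A:t2 (4c) ⇒ 9c, clock 34
[4] DMA t4→A (9c) ∥ CU B:t3 (3c) ⇒ 9c, clock 43
[5] DMA t5→B (5c) ∥ CU A:t4 (4c) ⇒ 5c, clock 48
[6] DMA idle ∥ CU B:t5 (8c) ⇒ 8c, clock 56

step 4: A=load:t4 B=compute:t3 [load-bound]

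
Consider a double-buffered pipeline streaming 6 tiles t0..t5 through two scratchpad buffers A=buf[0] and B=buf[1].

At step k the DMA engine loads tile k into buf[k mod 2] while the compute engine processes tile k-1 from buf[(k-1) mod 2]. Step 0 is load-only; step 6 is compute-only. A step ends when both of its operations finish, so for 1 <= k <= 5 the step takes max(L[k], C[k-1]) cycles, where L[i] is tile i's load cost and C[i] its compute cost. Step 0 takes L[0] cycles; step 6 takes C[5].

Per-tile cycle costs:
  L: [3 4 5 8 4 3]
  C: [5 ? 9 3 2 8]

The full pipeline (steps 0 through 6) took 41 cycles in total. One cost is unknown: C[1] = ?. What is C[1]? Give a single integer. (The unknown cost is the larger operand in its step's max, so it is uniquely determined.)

C[1] = 9

step 0 = dur = L[0]=3 = 3
step 1 = dur = max(L[1]=4, C[0]=5) = 5
step 2 = dur = max(L[2]=5, C[1]=?) = C[1]  (unknown; binding)
step 3 = dur = max(L[3]=8, C[2]=9) = 9
step 4 = dur = max(L[4]=4, C[3]=3) = 4
step 5 = dur = max(L[5]=3, C[4]=2) = 3
step 6 = dur = C[5]=8 = 8
sum of known step durations = 32
dur[2] = total - known = 41 - 32 = 9
C[1] is the binding max in step 2, so C[1] = dur[2] = 9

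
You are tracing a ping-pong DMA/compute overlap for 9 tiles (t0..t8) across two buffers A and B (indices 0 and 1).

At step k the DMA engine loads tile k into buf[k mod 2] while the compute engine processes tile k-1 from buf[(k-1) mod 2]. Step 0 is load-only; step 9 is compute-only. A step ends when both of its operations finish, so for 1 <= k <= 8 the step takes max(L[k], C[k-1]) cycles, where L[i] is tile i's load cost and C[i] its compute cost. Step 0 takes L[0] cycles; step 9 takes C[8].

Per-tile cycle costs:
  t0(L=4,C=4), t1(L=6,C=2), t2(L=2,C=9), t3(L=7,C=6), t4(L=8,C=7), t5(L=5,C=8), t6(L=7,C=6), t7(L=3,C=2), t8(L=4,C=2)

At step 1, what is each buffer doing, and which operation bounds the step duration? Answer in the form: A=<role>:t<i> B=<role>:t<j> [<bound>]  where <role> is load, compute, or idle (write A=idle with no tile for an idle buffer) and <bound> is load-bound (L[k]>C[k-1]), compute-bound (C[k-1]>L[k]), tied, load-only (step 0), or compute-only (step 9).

  0. 4=4c; end=4; A:t0 B:-
  1. max(6,4)=6c; end=10; A:t0 B:t1
  2. max(2,2)=2c; end=12; A:t2 B:t1
  3. max(7,9)=9c; end=21; A:t2 B:t3
  4. max(8,6)=8c; end=29; A:t4 B:t3
  5. max(5,7)=7c; end=36; A:t4 B:t5
  6. max(7,8)=8c; end=44; A:t6 B:t5
  7. max(3,6)=6c; end=50; A:t6 B:t7
  8. max(4,2)=4c; end=54; A:t8 B:t7
  9. 2=2c; end=56; A:t8 B:t7

step 1: A=compute:t0 B=load:t1 [load-bound]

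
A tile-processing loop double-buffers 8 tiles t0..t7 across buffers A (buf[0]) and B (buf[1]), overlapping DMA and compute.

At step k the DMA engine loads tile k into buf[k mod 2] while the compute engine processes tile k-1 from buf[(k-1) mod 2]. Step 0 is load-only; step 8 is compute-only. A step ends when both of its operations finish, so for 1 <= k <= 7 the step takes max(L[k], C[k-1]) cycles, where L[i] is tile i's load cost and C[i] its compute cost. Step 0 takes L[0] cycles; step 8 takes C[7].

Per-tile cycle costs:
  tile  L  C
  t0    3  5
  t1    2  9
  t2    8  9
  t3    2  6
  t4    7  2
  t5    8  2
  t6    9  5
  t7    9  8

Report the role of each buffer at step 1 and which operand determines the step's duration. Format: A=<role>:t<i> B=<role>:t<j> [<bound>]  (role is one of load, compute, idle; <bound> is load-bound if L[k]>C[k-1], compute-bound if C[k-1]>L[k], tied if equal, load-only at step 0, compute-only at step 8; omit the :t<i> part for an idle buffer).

step 1: A=compute:t0 B=load:t1 [compute-bound]

k=0 load=t0/3c comp=- wait=3 total=3
k=1 load=t1/2c comp=t0/5c wait=5 total=8
k=2 load=t2/8c comp=t1/9c wait=9 total=17
k=3 load=t3/2c comp=t2/9c wait=9 total=26
k=4 load=t4/7c comp=t3/6c wait=7 total=33
k=5 load=t5/8c comp=t4/2c wait=8 total=41
k=6 load=t6/9c comp=t5/2c wait=9 total=50
k=7 load=t7/9c comp=t6/5c wait=9 total=59
k=8 load=- comp=t7/8c wait=8 total=67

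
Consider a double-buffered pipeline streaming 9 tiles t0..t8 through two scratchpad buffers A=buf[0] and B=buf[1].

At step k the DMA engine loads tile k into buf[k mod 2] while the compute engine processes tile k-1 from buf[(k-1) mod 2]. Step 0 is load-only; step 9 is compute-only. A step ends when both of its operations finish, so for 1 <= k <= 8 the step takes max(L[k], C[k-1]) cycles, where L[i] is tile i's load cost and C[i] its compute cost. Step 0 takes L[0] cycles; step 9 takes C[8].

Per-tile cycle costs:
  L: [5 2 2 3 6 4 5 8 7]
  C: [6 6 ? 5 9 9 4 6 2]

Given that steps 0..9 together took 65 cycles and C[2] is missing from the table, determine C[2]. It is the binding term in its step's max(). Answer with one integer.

step 0 = dur = L[0]=5 = 5
step 1 = dur = max(L[1]=2, C[0]=6) = 6
step 2 = dur = max(L[2]=2, C[1]=6) = 6
step 3 = dur = max(L[3]=3, C[2]=?) = C[2]  (unknown; binding)
step 4 = dur = max(L[4]=6, C[3]=5) = 6
step 5 = dur = max(L[5]=4, C[4]=9) = 9
step 6 = dur = max(L[6]=5, C[5]=9) = 9
step 7 = dur = max(L[7]=8, C[6]=4) = 8
step 8 = dur = max(L[8]=7, C[7]=6) = 7
step 9 = dur = C[8]=2 = 2
sum of known step durations = 58
dur[3] = total - known = 65 - 58 = 7
C[2] is the binding max in step 3, so C[2] = dur[3] = 7

C[2] = 7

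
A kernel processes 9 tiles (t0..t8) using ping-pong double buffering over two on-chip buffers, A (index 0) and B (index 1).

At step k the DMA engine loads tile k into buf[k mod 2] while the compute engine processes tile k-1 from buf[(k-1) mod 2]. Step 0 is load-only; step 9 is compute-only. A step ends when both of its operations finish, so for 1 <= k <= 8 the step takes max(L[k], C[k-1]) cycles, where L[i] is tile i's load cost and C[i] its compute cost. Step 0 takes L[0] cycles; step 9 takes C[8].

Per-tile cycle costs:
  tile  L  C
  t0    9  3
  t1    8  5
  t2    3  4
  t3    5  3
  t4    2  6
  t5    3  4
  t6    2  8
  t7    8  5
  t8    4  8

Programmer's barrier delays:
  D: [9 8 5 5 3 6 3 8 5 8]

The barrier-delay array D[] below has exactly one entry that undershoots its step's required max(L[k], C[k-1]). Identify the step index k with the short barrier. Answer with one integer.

hazard at step 6

k=0 barrier L[0]=9→9c, D[0]=9 ok
k=1 barrier max(L[1]=8,C[0]=3)→8c, D[1]=8 ok
k=2 barrier max(L[2]=3,C[1]=5)→5c, D[2]=5 ok
k=3 barrier max(L[3]=5,C[2]=4)→5c, D[3]=5 ok
k=4 barrier max(L[4]=2,C[3]=3)→3c, D[4]=3 ok
k=5 barrier max(L[5]=3,C[4]=6)→6c, D[5]=6 ok
k=6 barrier max(L[6]=2,C[5]=4)→4c, D[6]=3 SHORT
k=7 barrier max(L[7]=8,C[6]=8)→8c, D[7]=8 ok
k=8 barrier max(L[8]=4,C[7]=5)→5c, D[8]=5 ok
k=9 barrier C[8]=8→8c, D[9]=8 ok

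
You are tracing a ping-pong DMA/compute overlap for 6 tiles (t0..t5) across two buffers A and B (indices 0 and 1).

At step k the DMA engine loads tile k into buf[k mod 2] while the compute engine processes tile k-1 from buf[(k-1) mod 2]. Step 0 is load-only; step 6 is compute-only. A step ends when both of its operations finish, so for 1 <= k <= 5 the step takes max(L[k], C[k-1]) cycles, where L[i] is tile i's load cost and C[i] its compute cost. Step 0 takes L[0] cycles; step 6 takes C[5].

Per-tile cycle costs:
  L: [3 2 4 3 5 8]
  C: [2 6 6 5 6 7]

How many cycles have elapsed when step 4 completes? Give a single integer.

  0. 3=3c; end=3; A:t0 B:-
  1. max(2,2)=2c; end=5; A:t0 B:t1
  2. max(4,6)=6c; end=11; A:t2 B:t1
  3. max(3,6)=6c; end=17; A:t2 B:t3
  4. max(5,5)=5c; end=22; A:t4 B:t3
  5. max(8,6)=8c; end=30; A:t4 B:t5
  6. 7=7c; end=37; A:t4 B:t5

end_cycle[4] = 22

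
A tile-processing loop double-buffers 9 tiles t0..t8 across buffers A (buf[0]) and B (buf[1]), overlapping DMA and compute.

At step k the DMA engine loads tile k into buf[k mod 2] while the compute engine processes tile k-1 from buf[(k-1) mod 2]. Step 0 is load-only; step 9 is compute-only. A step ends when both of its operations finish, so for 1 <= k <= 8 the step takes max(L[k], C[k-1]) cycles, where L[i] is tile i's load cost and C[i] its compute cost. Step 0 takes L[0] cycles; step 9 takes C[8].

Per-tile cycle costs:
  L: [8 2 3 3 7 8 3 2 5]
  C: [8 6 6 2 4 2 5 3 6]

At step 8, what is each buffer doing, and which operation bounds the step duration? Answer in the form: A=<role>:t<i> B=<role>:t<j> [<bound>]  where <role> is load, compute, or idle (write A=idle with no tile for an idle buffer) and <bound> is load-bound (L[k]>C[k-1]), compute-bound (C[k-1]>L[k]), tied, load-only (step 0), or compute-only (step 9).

step 8: A=load:t8 B=compute:t7 [load-bound]

k=0 load=t0/8c comp=- wait=8 total=8
k=1 load=t1/2c comp=t0/8c wait=8 total=16
k=2 load=t2/3c comp=t1/6c wait=6 total=22
k=3 load=t3/3c comp=t2/6c wait=6 total=28
k=4 load=t4/7c comp=t3/2c wait=7 total=35
k=5 load=t5/8c comp=t4/4c wait=8 total=43
k=6 load=t6/3c comp=t5/2c wait=3 total=46
k=7 load=t7/2c comp=t6/5c wait=5 total=51
k=8 load=t8/5c comp=t7/3c wait=5 total=56
k=9 load=- comp=t8/6c wait=6 total=62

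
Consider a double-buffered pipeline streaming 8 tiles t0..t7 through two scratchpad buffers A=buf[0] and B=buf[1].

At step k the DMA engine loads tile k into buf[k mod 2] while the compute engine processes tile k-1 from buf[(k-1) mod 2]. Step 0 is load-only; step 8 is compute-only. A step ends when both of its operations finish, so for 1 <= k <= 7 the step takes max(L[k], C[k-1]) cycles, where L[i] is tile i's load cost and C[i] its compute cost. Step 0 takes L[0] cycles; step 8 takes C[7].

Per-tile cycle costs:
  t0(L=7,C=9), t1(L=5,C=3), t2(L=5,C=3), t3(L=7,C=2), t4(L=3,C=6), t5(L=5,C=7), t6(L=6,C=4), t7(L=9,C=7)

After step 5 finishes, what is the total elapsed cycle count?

k=0 load=t0/7c comp=- wait=7 total=7
k=1 load=t1/5c comp=t0/9c wait=9 total=16
k=2 load=t2/5c comp=t1/3c wait=5 total=21
k=3 load=t3/7c comp=t2/3c wait=7 total=28
k=4 load=t4/3c comp=t3/2c wait=3 total=31
k=5 load=t5/5c comp=t4/6c wait=6 total=37
k=6 load=t6/6c comp=t5/7c wait=7 total=44
k=7 load=t7/9c comp=t6/4c wait=9 total=53
k=8 load=- comp=t7/7c wait=7 total=60

end_cycle[5] = 37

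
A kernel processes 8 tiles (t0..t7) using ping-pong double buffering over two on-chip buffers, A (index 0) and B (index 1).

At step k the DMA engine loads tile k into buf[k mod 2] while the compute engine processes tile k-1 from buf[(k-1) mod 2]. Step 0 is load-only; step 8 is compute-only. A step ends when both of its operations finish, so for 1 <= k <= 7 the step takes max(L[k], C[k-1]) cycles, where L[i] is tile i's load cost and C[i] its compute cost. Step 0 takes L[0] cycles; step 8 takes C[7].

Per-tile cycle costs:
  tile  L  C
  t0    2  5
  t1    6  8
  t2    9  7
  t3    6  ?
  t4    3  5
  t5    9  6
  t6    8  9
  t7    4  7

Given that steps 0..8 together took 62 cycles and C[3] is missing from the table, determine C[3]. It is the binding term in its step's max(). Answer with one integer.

C[3] = 5

step 0: dur = L[0]=2 = 2
step 1: dur = max(L[1]=6, C[0]=5) = 6
step 2: dur = max(L[2]=9, C[1]=8) = 9
step 3: dur = max(L[3]=6, C[2]=7) = 7
step 4: dur = max(L[4]=3, C[3]=?) = C[3]  (unknown; binding)
step 5: dur = max(L[5]=9, C[4]=5) = 9
step 6: dur = max(L[6]=8, C[5]=6) = 8
step 7: dur = max(L[7]=4, C[6]=9) = 9
step 8: dur = C[7]=7 = 7
sum of known step durations = 57
dur[4] = total - known = 62 - 57 = 5
C[3] is the binding max in step 4, so C[3] = dur[4] = 5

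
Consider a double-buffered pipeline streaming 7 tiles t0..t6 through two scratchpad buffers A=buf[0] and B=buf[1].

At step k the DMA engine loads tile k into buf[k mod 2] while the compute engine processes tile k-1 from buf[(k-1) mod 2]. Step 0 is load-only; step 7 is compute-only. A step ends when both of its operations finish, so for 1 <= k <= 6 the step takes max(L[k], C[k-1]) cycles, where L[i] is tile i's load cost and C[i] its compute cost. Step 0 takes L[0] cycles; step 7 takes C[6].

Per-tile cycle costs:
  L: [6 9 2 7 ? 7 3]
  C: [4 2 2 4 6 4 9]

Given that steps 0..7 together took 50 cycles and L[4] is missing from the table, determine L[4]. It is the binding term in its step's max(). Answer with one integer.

step 0 = dur = L[0]=6 = 6
step 1 = dur = max(L[1]=9, C[0]=4) = 9
step 2 = dur = max(L[2]=2, C[1]=2) = 2
step 3 = dur = max(L[3]=7, C[2]=2) = 7
step 4 = dur = max(L[4]=?, C[3]=4) = L[4]  (unknown; binding)
step 5 = dur = max(L[5]=7, C[4]=6) = 7
step 6 = dur = max(L[6]=3, C[5]=4) = 4
step 7 = dur = C[6]=9 = 9
sum of known step durations = 44
dur[4] = total - known = 50 - 44 = 6
L[4] is the binding max in step 4, so L[4] = dur[4] = 6

L[4] = 6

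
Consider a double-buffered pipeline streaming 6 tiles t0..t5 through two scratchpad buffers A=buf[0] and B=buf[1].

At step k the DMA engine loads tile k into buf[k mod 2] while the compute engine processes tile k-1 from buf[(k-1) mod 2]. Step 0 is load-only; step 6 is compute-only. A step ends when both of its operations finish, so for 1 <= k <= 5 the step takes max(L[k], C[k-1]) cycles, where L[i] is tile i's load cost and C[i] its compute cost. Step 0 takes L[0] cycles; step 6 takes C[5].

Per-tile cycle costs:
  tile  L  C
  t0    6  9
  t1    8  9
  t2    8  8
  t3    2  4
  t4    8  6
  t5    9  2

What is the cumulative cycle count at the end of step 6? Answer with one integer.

[0] DMA t0→A (6c) ∥ CU idle ⇒ 6c, clock 6
[1] DMA t1→B (8c) ∥ CU A:t0 (9c) ⇒ 9c, clock 15
[2] DMA t2→A (8c) ∥ CU B:t1 (9c) ⇒ 9c, clock 24
[3] DMA t3→B (2c) ∥ CU A:t2 (8c) ⇒ 8c, clock 32
[4] DMA t4→A (8c) ∥ CU B:t3 (4c) ⇒ 8c, clock 40
[5] DMA t5→B (9c) ∥ CU A:t4 (6c) ⇒ 9c, clock 49
[6] DMA idle ∥ CU B:t5 (2c) ⇒ 2c, clock 51

end_cycle[6] = 51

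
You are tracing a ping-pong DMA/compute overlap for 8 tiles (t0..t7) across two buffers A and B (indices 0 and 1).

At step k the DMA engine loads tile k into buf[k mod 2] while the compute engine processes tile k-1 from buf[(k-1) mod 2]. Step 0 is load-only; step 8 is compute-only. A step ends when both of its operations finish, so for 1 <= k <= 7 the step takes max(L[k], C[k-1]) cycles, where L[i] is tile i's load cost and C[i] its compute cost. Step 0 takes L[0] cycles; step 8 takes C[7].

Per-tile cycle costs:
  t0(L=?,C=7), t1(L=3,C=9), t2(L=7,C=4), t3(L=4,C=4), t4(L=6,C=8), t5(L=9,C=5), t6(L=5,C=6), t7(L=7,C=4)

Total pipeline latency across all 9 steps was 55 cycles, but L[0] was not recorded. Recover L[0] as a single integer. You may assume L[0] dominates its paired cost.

L[0] = 4

step 0 = dur = L[0]=? = L[0]  (unknown; binding)
step 1 = dur = max(L[1]=3, C[0]=7) = 7
step 2 = dur = max(L[2]=7, C[1]=9) = 9
step 3 = dur = max(L[3]=4, C[2]=4) = 4
step 4 = dur = max(L[4]=6, C[3]=4) = 6
step 5 = dur = max(L[5]=9, C[4]=8) = 9
step 6 = dur = max(L[6]=5, C[5]=5) = 5
step 7 = dur = max(L[7]=7, C[6]=6) = 7
step 8 = dur = C[7]=4 = 4
sum of known step durations = 51
dur[0] = total - known = 55 - 51 = 4
L[0] is the binding max in step 0, so L[0] = dur[0] = 4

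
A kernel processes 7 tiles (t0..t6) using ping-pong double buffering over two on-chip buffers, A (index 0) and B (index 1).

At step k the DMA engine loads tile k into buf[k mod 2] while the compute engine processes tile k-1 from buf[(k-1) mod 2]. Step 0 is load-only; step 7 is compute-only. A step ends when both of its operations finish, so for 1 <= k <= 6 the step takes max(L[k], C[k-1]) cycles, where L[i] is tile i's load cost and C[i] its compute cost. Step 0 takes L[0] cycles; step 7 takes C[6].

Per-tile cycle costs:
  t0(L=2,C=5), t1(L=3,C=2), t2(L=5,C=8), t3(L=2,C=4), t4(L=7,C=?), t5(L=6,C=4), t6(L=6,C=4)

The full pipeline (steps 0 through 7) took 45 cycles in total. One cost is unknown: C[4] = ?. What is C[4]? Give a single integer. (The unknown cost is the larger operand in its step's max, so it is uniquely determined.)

step 0 → dur = L[0]=2 = 2
step 1 → dur = max(L[1]=3, C[0]=5) = 5
step 2 → dur = max(L[2]=5, C[1]=2) = 5
step 3 → dur = max(L[3]=2, C[2]=8) = 8
step 4 → dur = max(L[4]=7, C[3]=4) = 7
step 5 → dur = max(L[5]=6, C[4]=?) = C[4]  (unknown; binding)
step 6 → dur = max(L[6]=6, C[5]=4) = 6
step 7 → dur = C[6]=4 = 4
sum of known step durations = 37
dur[5] = total - known = 45 - 37 = 8
C[4] is the binding max in step 5, so C[4] = dur[5] = 8

C[4] = 8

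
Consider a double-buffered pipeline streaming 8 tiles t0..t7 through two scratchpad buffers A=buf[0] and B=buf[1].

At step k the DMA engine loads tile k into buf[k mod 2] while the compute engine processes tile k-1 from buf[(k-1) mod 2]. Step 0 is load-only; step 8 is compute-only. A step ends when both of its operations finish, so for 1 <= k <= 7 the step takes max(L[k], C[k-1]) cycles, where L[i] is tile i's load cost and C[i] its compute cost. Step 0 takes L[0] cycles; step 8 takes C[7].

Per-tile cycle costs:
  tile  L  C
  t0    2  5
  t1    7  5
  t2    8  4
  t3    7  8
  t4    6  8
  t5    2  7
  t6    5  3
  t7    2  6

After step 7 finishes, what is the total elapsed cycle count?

  0. 2=2c; end=2; A:t0 B:-
  1. max(7,5)=7c; end=9; A:t0 B:t1
  2. max(8,5)=8c; end=17; A:t2 B:t1
  3. max(7,4)=7c; end=24; A:t2 B:t3
  4. max(6,8)=8c; end=32; A:t4 B:t3
  5. max(2,8)=8c; end=40; A:t4 B:t5
  6. max(5,7)=7c; end=47; A:t6 B:t5
  7. max(2,3)=3c; end=50; A:t6 B:t7
  8. 6=6c; end=56; A:t6 B:t7

end_cycle[7] = 50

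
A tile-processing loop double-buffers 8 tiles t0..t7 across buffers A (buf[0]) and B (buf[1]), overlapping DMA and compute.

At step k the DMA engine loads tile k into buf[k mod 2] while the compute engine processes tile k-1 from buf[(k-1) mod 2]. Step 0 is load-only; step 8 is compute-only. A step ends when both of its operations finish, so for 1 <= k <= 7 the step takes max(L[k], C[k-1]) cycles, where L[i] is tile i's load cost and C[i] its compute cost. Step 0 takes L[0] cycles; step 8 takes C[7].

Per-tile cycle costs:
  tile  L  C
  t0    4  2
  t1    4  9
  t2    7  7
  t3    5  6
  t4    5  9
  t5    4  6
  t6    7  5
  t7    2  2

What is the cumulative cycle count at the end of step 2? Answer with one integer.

end_cycle[2] = 17

step 0: L[0]=4 → dur=4, Σ=4 | A=load:t0 B=idle [load-only]
step 1: L[1]=4 C[0]=2 → dur=4, Σ=8 | A=compute:t0 B=load:t1 [load-bound]
step 2: L[2]=7 C[1]=9 → dur=9, Σ=17 | A=load:t2 B=compute:t1 [compute-bound]
step 3: L[3]=5 C[2]=7 → dur=7, Σ=24 | A=compute:t2 B=load:t3 [compute-bound]
step 4: L[4]=5 C[3]=6 → dur=6, Σ=30 | A=load:t4 B=compute:t3 [compute-bound]
step 5: L[5]=4 C[4]=9 → dur=9, Σ=39 | A=compute:t4 B=load:t5 [compute-bound]
step 6: L[6]=7 C[5]=6 → dur=7, Σ=46 | A=load:t6 B=compute:t5 [load-bound]
step 7: L[7]=2 C[6]=5 → dur=5, Σ=51 | A=compute:t6 B=load:t7 [compute-bound]
step 8: C[7]=2 → dur=2, Σ=53 | A=idle B=compute:t7 [compute-only]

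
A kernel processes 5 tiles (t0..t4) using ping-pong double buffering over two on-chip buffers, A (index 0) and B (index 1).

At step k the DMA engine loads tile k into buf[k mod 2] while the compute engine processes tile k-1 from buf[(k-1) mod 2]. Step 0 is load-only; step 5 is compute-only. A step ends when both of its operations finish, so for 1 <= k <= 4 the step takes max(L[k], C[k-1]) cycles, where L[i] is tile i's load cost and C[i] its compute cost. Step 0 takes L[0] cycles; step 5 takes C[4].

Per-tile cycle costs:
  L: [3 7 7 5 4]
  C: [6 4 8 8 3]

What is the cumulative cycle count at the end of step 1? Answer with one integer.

end_cycle[1] = 10

[0] DMA t0→A (3c) ∥ CU idle ⇒ 3c, clock 3
[1] DMA t1→B (7c) ∥ CU A:t0 (6c) ⇒ 7c, clock 10
[2] DMA t2→A (7c) ∥ CU B:t1 (4c) ⇒ 7c, clock 17
[3] DMA t3→B (5c) ∥ CU A:t2 (8c) ⇒ 8c, clock 25
[4] DMA t4→A (4c) ∥ CU B:t3 (8c) ⇒ 8c, clock 33
[5] DMA idle ∥ CU A:t4 (3c) ⇒ 3c, clock 36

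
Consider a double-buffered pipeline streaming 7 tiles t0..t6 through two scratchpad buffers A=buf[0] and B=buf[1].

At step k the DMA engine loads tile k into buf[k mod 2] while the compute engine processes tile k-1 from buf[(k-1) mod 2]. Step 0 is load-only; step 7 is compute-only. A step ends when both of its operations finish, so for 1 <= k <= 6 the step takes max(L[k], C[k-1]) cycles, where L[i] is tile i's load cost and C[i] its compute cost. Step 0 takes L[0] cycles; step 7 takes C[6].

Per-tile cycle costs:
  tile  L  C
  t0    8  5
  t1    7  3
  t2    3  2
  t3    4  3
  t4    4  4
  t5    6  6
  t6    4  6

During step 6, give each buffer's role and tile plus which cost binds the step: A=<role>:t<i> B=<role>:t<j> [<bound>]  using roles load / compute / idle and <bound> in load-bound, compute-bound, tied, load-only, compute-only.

step 6: A=load:t6 B=compute:t5 [compute-bound]

[0] DMA t0→A (8c) ∥ CU idle ⇒ 8c, clock 8
[1] DMA t1→B (7c) ∥ CU A:t0 (5c) ⇒ 7c, clock 15
[2] DMA t2→A (3c) ∥ CU B:t1 (3c) ⇒ 3c, clock 18
[3] DMA t3→B (4c) ∥ CU A:t2 (2c) ⇒ 4c, clock 22
[4] DMA t4→A (4c) ∥ CU B:t3 (3c) ⇒ 4c, clock 26
[5] DMA t5→B (6c) ∥ CU A:t4 (4c) ⇒ 6c, clock 32
[6] DMA t6→A (4c) ∥ CU B:t5 (6c) ⇒ 6c, clock 38
[7] DMA idle ∥ CU A:t6 (6c) ⇒ 6c, clock 44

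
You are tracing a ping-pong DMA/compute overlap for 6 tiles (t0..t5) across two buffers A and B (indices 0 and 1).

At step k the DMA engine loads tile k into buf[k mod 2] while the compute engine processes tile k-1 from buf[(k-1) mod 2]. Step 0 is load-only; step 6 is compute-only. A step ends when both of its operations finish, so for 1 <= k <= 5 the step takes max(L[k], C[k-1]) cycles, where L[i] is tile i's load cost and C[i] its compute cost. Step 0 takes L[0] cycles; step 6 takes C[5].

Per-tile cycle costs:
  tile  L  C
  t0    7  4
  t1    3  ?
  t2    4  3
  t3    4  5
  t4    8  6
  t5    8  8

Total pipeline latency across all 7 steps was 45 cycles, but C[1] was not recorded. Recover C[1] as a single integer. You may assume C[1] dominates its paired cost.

step 0 → dur = L[0]=7 = 7
step 1 → dur = max(L[1]=3, C[0]=4) = 4
step 2 → dur = max(L[2]=4, C[1]=?) = C[1]  (unknown; binding)
step 3 → dur = max(L[3]=4, C[2]=3) = 4
step 4 → dur = max(L[4]=8, C[3]=5) = 8
step 5 → dur = max(L[5]=8, C[4]=6) = 8
step 6 → dur = C[5]=8 = 8
sum of known step durations = 39
dur[2] = total - known = 45 - 39 = 6
C[1] is the binding max in step 2, so C[1] = dur[2] = 6

C[1] = 6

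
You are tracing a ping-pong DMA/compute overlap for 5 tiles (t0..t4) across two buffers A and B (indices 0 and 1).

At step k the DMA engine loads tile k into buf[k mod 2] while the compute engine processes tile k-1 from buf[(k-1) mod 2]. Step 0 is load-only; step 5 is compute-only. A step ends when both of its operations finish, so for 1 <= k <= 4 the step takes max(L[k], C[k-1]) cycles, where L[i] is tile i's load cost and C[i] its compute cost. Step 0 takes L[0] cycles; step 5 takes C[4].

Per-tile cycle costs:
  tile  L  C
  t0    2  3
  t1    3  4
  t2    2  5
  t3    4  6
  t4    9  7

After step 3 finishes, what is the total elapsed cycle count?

k=0 load=t0/2c comp=- wait=2 total=2
k=1 load=t1/3c comp=t0/3c wait=3 total=5
k=2 load=t2/2c comp=t1/4c wait=4 total=9
k=3 load=t3/4c comp=t2/5c wait=5 total=14
k=4 load=t4/9c comp=t3/6c wait=9 total=23
k=5 load=- comp=t4/7c wait=7 total=30

end_cycle[3] = 14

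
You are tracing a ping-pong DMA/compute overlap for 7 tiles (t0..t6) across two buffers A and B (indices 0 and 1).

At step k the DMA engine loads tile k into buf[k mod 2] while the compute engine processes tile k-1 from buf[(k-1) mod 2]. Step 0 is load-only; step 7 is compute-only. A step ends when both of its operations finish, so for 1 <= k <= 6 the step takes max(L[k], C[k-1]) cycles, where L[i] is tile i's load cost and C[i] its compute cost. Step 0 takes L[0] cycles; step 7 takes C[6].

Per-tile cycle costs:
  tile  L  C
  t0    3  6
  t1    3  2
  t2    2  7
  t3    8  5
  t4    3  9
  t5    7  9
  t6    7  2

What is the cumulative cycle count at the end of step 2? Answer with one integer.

  0. 3=3c; end=3; A:t0 B:-
  1. max(3,6)=6c; end=9; A:t0 B:t1
  2. max(2,2)=2c; end=11; A:t2 B:t1
  3. max(8,7)=8c; end=19; A:t2 B:t3
  4. max(3,5)=5c; end=24; A:t4 B:t3
  5. max(7,9)=9c; end=33; A:t4 B:t5
  6. max(7,9)=9c; end=42; A:t6 B:t5
  7. 2=2c; end=44; A:t6 B:t5

end_cycle[2] = 11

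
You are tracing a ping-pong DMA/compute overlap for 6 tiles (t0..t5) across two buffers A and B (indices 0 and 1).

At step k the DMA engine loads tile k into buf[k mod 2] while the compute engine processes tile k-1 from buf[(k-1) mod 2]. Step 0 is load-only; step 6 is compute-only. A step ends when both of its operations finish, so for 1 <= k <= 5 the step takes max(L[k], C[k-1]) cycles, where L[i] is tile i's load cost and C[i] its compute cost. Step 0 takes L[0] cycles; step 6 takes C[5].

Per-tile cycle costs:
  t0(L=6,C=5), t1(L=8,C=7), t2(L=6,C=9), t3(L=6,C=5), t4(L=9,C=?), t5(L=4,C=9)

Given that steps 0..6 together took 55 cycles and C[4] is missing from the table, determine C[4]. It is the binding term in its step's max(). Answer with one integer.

C[4] = 7

step 0 = dur = L[0]=6 = 6
step 1 = dur = max(L[1]=8, C[0]=5) = 8
step 2 = dur = max(L[2]=6, C[1]=7) = 7
step 3 = dur = max(L[3]=6, C[2]=9) = 9
step 4 = dur = max(L[4]=9, C[3]=5) = 9
step 5 = dur = max(L[5]=4, C[4]=?) = C[4]  (unknown; binding)
step 6 = dur = C[5]=9 = 9
sum of known step durations = 48
dur[5] = total - known = 55 - 48 = 7
C[4] is the binding max in step 5, so C[4] = dur[5] = 7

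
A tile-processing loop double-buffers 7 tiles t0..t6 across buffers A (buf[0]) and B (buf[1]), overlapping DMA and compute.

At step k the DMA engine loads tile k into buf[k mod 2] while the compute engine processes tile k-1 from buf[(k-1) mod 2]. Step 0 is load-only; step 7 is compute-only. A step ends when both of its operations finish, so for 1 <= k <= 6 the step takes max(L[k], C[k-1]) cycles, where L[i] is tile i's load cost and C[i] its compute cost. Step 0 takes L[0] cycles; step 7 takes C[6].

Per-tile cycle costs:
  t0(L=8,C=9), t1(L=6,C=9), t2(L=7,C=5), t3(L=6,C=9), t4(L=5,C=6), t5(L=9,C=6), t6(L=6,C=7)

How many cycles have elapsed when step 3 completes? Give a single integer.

k=0 load=t0/8c comp=- wait=8 total=8
k=1 load=t1/6c comp=t0/9c wait=9 total=17
k=2 load=t2/7c comp=t1/9c wait=9 total=26
k=3 load=t3/6c comp=t2/5c wait=6 total=32
k=4 load=t4/5c comp=t3/9c wait=9 total=41
k=5 load=t5/9c comp=t4/6c wait=9 total=50
k=6 load=t6/6c comp=t5/6c wait=6 total=56
k=7 load=- comp=t6/7c wait=7 total=63

end_cycle[3] = 32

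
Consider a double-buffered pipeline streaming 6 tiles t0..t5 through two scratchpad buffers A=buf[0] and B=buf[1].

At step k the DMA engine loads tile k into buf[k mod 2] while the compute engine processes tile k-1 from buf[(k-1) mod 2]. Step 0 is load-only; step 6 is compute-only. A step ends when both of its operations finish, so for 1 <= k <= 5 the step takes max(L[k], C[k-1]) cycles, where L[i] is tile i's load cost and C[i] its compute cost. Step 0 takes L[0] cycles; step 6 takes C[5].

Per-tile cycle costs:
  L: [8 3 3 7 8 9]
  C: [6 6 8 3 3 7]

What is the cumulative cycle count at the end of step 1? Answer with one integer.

  0. 8=8c; end=8; A:t0 B:-
  1. max(3,6)=6c; end=14; A:t0 B:t1
  2. max(3,6)=6c; end=20; A:t2 B:t1
  3. max(7,8)=8c; end=28; A:t2 B:t3
  4. max(8,3)=8c; end=36; A:t4 B:t3
  5. max(9,3)=9c; end=45; A:t4 B:t5
  6. 7=7c; end=52; A:t4 B:t5

end_cycle[1] = 14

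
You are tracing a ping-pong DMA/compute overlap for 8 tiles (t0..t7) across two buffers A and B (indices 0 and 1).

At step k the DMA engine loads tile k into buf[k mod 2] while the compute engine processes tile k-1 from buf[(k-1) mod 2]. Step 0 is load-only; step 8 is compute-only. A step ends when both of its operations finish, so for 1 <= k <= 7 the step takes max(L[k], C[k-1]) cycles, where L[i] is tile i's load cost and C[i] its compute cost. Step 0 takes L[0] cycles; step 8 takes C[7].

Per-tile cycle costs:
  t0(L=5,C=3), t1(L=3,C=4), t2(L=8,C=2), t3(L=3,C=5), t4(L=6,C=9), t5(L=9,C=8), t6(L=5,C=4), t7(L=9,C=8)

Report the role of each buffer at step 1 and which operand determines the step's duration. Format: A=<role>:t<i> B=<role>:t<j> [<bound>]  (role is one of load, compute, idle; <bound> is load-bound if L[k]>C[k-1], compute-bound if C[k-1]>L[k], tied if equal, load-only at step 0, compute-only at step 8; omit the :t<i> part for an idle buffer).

  0. 5=5c; end=5; A:t0 B:-
  1. max(3,3)=3c; end=8; A:t0 B:t1
  2. max(8,4)=8c; end=16; A:t2 B:t1
  3. max(3,2)=3c; end=19; A:t2 B:t3
  4. max(6,5)=6c; end=25; A:t4 B:t3
  5. max(9,9)=9c; end=34; A:t4 B:t5
  6. max(5,8)=8c; end=42; A:t6 B:t5
  7. max(9,4)=9c; end=51; A:t6 B:t7
  8. 8=8c; end=59; A:t6 B:t7

step 1: A=compute:t0 B=load:t1 [tied]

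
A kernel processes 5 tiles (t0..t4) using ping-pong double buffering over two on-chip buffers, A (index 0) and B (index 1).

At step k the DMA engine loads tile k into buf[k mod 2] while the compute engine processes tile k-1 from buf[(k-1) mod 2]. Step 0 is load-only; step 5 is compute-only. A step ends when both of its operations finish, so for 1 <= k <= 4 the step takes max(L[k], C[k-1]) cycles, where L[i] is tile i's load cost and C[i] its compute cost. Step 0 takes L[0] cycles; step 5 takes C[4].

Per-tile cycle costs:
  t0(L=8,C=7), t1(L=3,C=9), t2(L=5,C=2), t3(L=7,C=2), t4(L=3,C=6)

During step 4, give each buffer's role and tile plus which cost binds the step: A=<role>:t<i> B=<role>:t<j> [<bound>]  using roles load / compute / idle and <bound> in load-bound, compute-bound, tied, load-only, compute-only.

[0] DMA t0→A (8c) ∥ CU idle ⇒ 8c, clock 8
[1] DMA t1→B (3c) ∥ CU A:t0 (7c) ⇒ 7c, clock 15
[2] DMA t2→A (5c) ∥ CU B:t1 (9c) ⇒ 9c, clock 24
[3] DMA t3→B (7c) ∥ CU A:t2 (2c) ⇒ 7c, clock 31
[4] DMA t4→A (3c) ∥ CU B:t3 (2c) ⇒ 3c, clock 34
[5] DMA idle ∥ CU A:t4 (6c) ⇒ 6c, clock 40

step 4: A=load:t4 B=compute:t3 [load-bound]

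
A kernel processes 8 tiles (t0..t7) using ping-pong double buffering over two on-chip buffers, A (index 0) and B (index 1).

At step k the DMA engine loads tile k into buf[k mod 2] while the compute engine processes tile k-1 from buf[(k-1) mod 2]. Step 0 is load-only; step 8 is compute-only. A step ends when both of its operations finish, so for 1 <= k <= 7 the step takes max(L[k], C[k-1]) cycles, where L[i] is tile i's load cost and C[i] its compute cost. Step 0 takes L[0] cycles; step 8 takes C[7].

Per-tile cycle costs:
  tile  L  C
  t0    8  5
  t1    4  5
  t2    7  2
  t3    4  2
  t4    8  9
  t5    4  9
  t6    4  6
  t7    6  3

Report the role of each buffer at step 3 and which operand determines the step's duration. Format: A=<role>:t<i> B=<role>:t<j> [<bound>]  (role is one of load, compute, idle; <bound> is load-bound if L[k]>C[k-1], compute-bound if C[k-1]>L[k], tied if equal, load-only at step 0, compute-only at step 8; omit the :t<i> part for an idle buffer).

step 0: L[0]=8 → dur=8, Σ=8 | A=load:t0 B=idle [load-only]
step 1: L[1]=4 C[0]=5 → dur=5, Σ=13 | A=compute:t0 B=load:t1 [compute-bound]
step 2: L[2]=7 C[1]=5 → dur=7, Σ=20 | A=load:t2 B=compute:t1 [load-bound]
step 3: L[3]=4 C[2]=2 → dur=4, Σ=24 | A=compute:t2 B=load:t3 [load-bound]
step 4: L[4]=8 C[3]=2 → dur=8, Σ=32 | A=load:t4 B=compute:t3 [load-bound]
step 5: L[5]=4 C[4]=9 → dur=9, Σ=41 | A=compute:t4 B=load:t5 [compute-bound]
step 6: L[6]=4 C[5]=9 → dur=9, Σ=50 | A=load:t6 B=compute:t5 [compute-bound]
step 7: L[7]=6 C[6]=6 → dur=6, Σ=56 | A=compute:t6 B=load:t7 [tied]
step 8: C[7]=3 → dur=3, Σ=59 | A=idle B=compute:t7 [compute-only]

step 3: A=compute:t2 B=load:t3 [load-bound]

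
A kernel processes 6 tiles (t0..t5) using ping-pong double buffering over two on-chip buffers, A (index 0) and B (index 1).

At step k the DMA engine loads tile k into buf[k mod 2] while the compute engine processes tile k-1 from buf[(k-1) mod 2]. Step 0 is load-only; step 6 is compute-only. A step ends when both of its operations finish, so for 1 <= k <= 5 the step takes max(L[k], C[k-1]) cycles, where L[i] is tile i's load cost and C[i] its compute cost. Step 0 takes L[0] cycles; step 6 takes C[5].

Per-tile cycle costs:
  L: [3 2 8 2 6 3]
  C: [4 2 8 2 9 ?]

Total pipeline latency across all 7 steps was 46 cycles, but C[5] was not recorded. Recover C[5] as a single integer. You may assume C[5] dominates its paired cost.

step 0 | dur = L[0]=3 = 3
step 1 | dur = max(L[1]=2, C[0]=4) = 4
step 2 | dur = max(L[2]=8, C[1]=2) = 8
step 3 | dur = max(L[3]=2, C[2]=8) = 8
step 4 | dur = max(L[4]=6, C[3]=2) = 6
step 5 | dur = max(L[5]=3, C[4]=9) = 9
step 6 | dur = C[5]=? = C[5]  (unknown; binding)
sum of known step durations = 38
dur[6] = total - known = 46 - 38 = 8
C[5] is the binding max in step 6, so C[5] = dur[6] = 8

C[5] = 8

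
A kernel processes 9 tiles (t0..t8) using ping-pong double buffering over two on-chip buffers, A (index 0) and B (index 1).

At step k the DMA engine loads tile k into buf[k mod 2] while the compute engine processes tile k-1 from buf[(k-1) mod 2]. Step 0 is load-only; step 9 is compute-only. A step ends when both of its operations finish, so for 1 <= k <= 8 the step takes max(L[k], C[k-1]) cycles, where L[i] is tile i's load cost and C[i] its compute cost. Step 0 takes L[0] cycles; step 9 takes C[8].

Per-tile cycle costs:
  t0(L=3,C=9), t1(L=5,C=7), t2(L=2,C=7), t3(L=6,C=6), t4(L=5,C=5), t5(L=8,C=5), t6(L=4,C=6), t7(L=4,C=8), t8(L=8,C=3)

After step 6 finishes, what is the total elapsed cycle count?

end_cycle[6] = 45

step 0: L[0]=3 → dur=3, Σ=3 | A=load:t0 B=idle [load-only]
step 1: L[1]=5 C[0]=9 → dur=9, Σ=12 | A=compute:t0 B=load:t1 [compute-bound]
step 2: L[2]=2 C[1]=7 → dur=7, Σ=19 | A=load:t2 B=compute:t1 [compute-bound]
step 3: L[3]=6 C[2]=7 → dur=7, Σ=26 | A=compute:t2 B=load:t3 [compute-bound]
step 4: L[4]=5 C[3]=6 → dur=6, Σ=32 | A=load:t4 B=compute:t3 [compute-bound]
step 5: L[5]=8 C[4]=5 → dur=8, Σ=40 | A=compute:t4 B=load:t5 [load-bound]
step 6: L[6]=4 C[5]=5 → dur=5, Σ=45 | A=load:t6 B=compute:t5 [compute-bound]
step 7: L[7]=4 C[6]=6 → dur=6, Σ=51 | A=compute:t6 B=load:t7 [compute-bound]
step 8: L[8]=8 C[7]=8 → dur=8, Σ=59 | A=load:t8 B=compute:t7 [tied]
step 9: C[8]=3 → dur=3, Σ=62 | A=compute:t8 B=idle [compute-only]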